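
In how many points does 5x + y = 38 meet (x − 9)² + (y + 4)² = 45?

Substituting the line into the circle gives 26x² − 438x + 1800 = 0.
Discriminant = (−438)² − 4·26·(1800) = 4644 > 0.
Two real roots: the line is a secant.

2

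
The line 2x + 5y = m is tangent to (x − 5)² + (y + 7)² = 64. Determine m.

The line touches the circle iff its distance from (5, −7) is 8:
|2·5 + 5·(−7) − m| / √29 = 8
|m − (−25)| = 8√29.

m = −25 ± 8√29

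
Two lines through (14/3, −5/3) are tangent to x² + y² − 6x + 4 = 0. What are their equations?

x − 2y = 8 and 2x − y = 11

Write the tangent as mx − y + (−5/3 − m·(14/3)) = 0 and set its distance from the centre to √5:
(−5/3m − (5/3))² = 5(m² + 1)
2m² − 5m + 2 = 0, so m = 1/2 or m = 2.
With m = 1/2: x − 2y = 8. With m = 2: 2x − y = 11.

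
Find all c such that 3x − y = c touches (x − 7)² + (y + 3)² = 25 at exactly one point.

The line touches the circle iff its distance from (7, −3) is 5:
|3·7 − 1·(−3) − c| / √10 = 5
|c − (24)| = 5√10.

c = 24 ± 5√10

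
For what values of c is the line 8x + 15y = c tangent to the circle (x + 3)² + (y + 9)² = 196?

The line touches the circle iff its distance from (−3, −9) is 14:
|8·(−3) + 15·(−9) − c| / √289 = 14
|c − (−159)| = 14·17, so c = 79 or c = −397.

c = −397 or c = 79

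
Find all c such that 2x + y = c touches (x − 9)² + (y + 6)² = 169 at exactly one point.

c = 12 ± 13√5

Tangency holds when the distance from the centre (9, −6) to the line equals the radius 13:
|2·9 + 1·(−6) − c| / √5 = 13
|c − (12)| = 13√5.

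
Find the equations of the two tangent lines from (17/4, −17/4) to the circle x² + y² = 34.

Write the tangent as mx − y + (−17/4 − m·(17/4)) = 0 and set its distance from the centre to √34:
(−17/4m − (17/4))² = 34(m² + 1)
15m² − 34m + 15 = 0, so m = 5/3 or m = 3/5.
With m = 5/3: 5x − 3y = 34. With m = 3/5: 3x − 5y = 34.

5x − 3y = 34 and 3x − 5y = 34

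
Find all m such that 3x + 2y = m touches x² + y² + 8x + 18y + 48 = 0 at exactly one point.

The line touches the circle iff its distance from (−4, −9) is 7:
|3·(−4) + 2·(−9) − m| / √13 = 7
|m − (−30)| = 7√13.

m = −30 ± 7√13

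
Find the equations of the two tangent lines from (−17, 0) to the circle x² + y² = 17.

Write the tangent as mx − y + (0 − m·(−17)) = 0 and set its distance from the centre to √17:
[m·(17) − (0)]² = 17(m² + 1)
16m² − 1 = 0, so m = 1/4 or m = −1/4.
Through (−17, 0) these give x − 4y = −17 and x + 4y = −17.

x − 4y = −17 and x + 4y = −17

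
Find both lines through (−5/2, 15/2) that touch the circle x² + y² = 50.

x − y = −10 and x + 7y = 50

A line y − (15/2) = m(x − (−5/2)) is tangent when its distance from (0, 0) is 5√2:
(5/2m − (−15/2))² = 50(m² + 1)
7m² − 6m − 1 = 0, so m = 1 or m = −1/7.
Through (−5/2, 15/2) these give x − y = −10 and x + 7y = 50.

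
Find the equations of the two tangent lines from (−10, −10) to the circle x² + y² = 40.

A line y − (−10) = m(x − (−10)) is tangent when its distance from (0, 0) is 2√10:
(10m − (10))² = 40(m² + 1)
3m² − 10m + 3 = 0, so m = 3 or m = 1/3.
With m = 3: 3x − y = −20. With m = 1/3: x − 3y = 20.

3x − y = −20 and x − 3y = 20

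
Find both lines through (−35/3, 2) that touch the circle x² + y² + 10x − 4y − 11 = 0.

Write the tangent as mx − y + (2 − m·(−35/3)) = 0 and set its distance from the centre to 2√10:
(20/3m − (0))² = 40(m² + 1)
m² − 9 = 0, so m = 3 or m = −3.
Through (−35/3, 2) these give 3x − y = −37 and 3x + y = −33.

3x − y = −37 and 3x + y = −33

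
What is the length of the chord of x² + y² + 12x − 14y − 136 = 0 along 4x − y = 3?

6√17

The distance from (−6, 7) to the line is 34/√17, and r² = 221.
Half the chord is √(r² − d²) = √(153), so the full chord is 6√17.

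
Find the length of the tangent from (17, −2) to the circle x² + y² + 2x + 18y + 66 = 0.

With centre O = (−1, −9), |OP|² = 373 and r² = 16.
The tangent meets the radius at right angles, so tangent² = |PO|² − r² = 373 − 16 = 357.

√357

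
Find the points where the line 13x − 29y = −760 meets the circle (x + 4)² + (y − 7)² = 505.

(−25, 15) and (4, 28)

From the line, y = (760 + 13x)/29. Substituting:
1010x² + 21210x − 101000 = 0  ⟹  x² + 21x − 100 = 0
x = 4 or x = −25, giving (4, 28) and (−25, 15).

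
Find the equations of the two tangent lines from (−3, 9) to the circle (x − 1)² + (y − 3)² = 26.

Let a tangent through (−3, 9) have slope m. Its distance from (1, 3) must equal √26:
(4m − (−6))² = 26(m² + 1)
5m² − 24m − 5 = 0, so m = 5 or m = −1/5.
Through (−3, 9) these give 5x − y = −24 and x + 5y = 42.

5x − y = −24 and x + 5y = 42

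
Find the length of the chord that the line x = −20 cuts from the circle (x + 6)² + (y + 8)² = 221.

10

The distance from (−6, −8) to the line is 14, and r² = 221.
Chord = 2√(r² − d²) = 2·√(25) = 10.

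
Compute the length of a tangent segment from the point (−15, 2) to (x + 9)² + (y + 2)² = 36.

4

With centre O = (−9, −2), |OP|² = 52 and r² = 36.
The tangent meets the radius at right angles, so tangent² = |PO|² − r² = 52 − 36 = 16.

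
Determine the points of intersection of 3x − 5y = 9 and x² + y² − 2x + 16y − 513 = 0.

(−22, −15) and (18, 9)

From the line, y = (−9 + 3x)/5. Substituting:
34x² + 136x − 13464 = 0  ⟹  x² + 4x − 396 = 0
x = 18 or x = −22, giving (18, 9) and (−22, −15).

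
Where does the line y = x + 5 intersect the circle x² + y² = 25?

(−5, 0) and (0, 5)

Substitute y = x + 5:
2x² + 10x = 0  ⟹  x² + 5x = 0
x = 0 or x = −5, giving (0, 5) and (−5, 0).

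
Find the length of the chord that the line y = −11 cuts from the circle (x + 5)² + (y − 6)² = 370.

From the line, y = −11. Substituting:
x² + 10x − 56 = 0
x = 4 or x = −14, giving (4, −11) and (−14, −11).
|(4, −11) − (−14, −11)| = √((18)² + (0)²) = 18.

18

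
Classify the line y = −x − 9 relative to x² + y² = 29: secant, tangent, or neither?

neither

Centre (0, 0), r² = 29. Distance² from centre to line = (9)²/2 = 81/2.
Since d² > r², the line lies outside the circle.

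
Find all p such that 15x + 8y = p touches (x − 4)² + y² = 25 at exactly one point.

The line touches the circle iff its distance from (4, 0) is 5:
|15·4 + 8·0 − p| / √289 = 5
|p − (60)| = 5·17, so p = 145 or p = −25.

p = −25 or p = 145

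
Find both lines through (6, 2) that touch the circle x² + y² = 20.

Write the tangent as mx − y + (2 − m·(6)) = 0 and set its distance from the centre to 2√5:
(−6m − (−2))² = 20(m² + 1)
2m² − 3m − 2 = 0, so m = 2 or m = −1/2.
With m = 2: 2x − y = 10. With m = −1/2: x + 2y = 10.

2x − y = 10 and x + 2y = 10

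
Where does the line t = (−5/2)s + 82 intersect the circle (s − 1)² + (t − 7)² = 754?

(24, 22) and (28, 12)

From the line, t = (164 − 5s)/2. Substituting:
29s² − 1508s + 19488 = 0  ⟹  s² − 52s + 672 = 0
s = 28 or s = 24, giving (28, 12) and (24, 22).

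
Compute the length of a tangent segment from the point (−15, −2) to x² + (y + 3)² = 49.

√177

With centre O = (0, −3), |OP|² = 226 and r² = 49.
Power of the point: PT² = |PO|² − r² = 177, so PT = √177.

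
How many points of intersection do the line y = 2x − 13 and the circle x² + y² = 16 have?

0

Centre (0, 0), r² = 16. Distance² from centre to line = (−13)²/5 = 169/5.
Since d² > r², the line lies outside the circle.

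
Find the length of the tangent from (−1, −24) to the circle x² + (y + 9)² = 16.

√210

Centre (0, −9), r² = 16. |PO|² = (−1)² + (−15)² = 226.
The tangent meets the radius at right angles, so tangent² = |PO|² − r² = 226 − 16 = 210.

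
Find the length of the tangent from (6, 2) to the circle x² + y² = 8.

4√2

Centre (0, 0), r² = 8. |PO|² = (6)² + (2)² = 40.
Power of the point: PT² = |PO|² − r² = 32, so PT = 4√2.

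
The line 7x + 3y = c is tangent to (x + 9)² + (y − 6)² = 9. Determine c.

Tangency holds when the distance from the centre (−9, 6) to the line equals the radius 3:
|7·(−9) + 3·6 − c| / √58 = 3
|c − (−45)| = 3√58.

c = −45 ± 3√58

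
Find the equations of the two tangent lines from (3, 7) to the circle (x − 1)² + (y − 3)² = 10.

Let a tangent through (3, 7) have slope m. Its distance from (1, 3) must equal √10:
(−2m − (−4))² = 10(m² + 1)
3m² + 8m − 3 = 0, so m = −3 or m = 1/3.
With m = −3: 3x + y = 16. With m = 1/3: x − 3y = −18.

3x + y = 16 and x − 3y = −18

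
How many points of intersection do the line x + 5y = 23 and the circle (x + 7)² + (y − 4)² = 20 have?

Substituting the line into the circle gives 26x² + 344x + 734 = 0.
Δ = 118336 − 76336 = 42000.
Two real roots: the line is a secant.

2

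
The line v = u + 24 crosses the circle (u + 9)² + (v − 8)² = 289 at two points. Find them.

(−24, 0) and (−1, 23)

Express v = u + 24 and substitute into the circle:
2u² + 50u + 48 = 0  ⟹  u² + 25u + 24 = 0
u = −1 or u = −24, giving (−1, 23) and (−24, 0).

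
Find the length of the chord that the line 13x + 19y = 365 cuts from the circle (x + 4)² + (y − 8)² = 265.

√530

Centre (−4, 8), r² = 265. Perpendicular distance d from centre to line = |−265| / √530 = 265/√530.
Chord = 2√(r² − d²) = 2·√(265/2) = √530.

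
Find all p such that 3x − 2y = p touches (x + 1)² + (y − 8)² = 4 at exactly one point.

p = −19 ± 2√13

The line touches the circle iff its distance from (−1, 8) is 2:
|3·(−1) − 2·8 − p| / √13 = 2
|p − (−19)| = 2√13.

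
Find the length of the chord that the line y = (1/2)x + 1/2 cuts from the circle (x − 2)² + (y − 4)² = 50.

6√5

Centre (2, 4), r² = 50. Perpendicular distance d from centre to line = |−5| / √5 = 5/√5.
Half the chord is √(r² − d²) = √(45), so the full chord is 6√5.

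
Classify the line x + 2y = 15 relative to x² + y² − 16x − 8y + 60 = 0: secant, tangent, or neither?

Substituting the line into the circle gives 5x² − 78x + 225 = 0.
Δ = 6084 − 4500 = 1584.
Two real roots: the line is a secant.

secant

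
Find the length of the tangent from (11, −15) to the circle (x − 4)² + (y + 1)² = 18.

√227

The centre is (4, −1) and r = 3√2. The square of the distance from P to the centre is 49 + 196 = 245.
Power of the point: PT² = |PO|² − r² = 227, so PT = √227.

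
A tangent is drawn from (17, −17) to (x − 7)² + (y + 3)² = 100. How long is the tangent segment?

14

Centre (7, −3), r² = 100. |PO|² = (10)² + (−14)² = 296.
By the tangent–radius right angle, tangent length = √(|PO|² − r²) = √196 = 14.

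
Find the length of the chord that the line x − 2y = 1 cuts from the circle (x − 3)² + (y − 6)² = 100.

The distance from (3, 6) to the line is 10/√5, and r² = 100.
Chord = 2√(r² − d²) = 2·√(80) = 8√5.

8√5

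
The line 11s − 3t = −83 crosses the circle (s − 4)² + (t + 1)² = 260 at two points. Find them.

From the line, t = (83 + 11s)/3. Substituting:
130s² + 1820s + 5200 = 0  ⟹  s² + 14s + 40 = 0
s = −4 or s = −10, giving (−4, 13) and (−10, −9).

(−10, −9) and (−4, 13)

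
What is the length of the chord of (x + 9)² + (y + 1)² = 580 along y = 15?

Centre (−9, −1), r² = 580. Perpendicular distance d from centre to line = |−16| / √1 = 16.
Chord = 2√(r² − d²) = 2·√(324) = 36.

36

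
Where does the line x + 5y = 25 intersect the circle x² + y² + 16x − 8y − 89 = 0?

(−20, 9) and (5, 4)

From the line, y = (25 − x)/5. Substituting:
26x² + 390x − 2600 = 0  ⟹  x² + 15x − 100 = 0
x = 5 or x = −20, giving (5, 4) and (−20, 9).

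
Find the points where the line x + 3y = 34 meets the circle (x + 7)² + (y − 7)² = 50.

Express y = (34 − x)/3 and substitute into the circle:
10x² + 100x + 160 = 0  ⟹  x² + 10x + 16 = 0
x = −2 or x = −8, giving (−2, 12) and (−8, 14).

(−8, 14) and (−2, 12)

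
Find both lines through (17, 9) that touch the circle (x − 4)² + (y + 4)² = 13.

A line y − (9) = m(x − (17)) is tangent when its distance from (4, −4) is √13:
[m·(−13) − (−13)]² = 13(m² + 1)
6m² − 13m + 6 = 0, so m = 3/2 or m = 2/3.
Through (17, 9) these give 3x − 2y = 33 and 2x − 3y = 7.

3x − 2y = 33 and 2x − 3y = 7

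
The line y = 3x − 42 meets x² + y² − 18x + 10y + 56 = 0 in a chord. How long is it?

Express y = 3x − 42 and substitute into the circle:
10x² − 240x + 1400 = 0  ⟹  x² − 24x + 140 = 0
x = 14 or x = 10, giving (14, 0) and (10, −12).
Chord length = distance between (14, 0) and (10, −12) = √160 = 4√10.

4√10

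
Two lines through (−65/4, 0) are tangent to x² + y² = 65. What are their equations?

Let a tangent through (−65/4, 0) have slope m. Its distance from (0, 0) must equal √65:
[m·(65/4) − (0)]² = 65(m² + 1)
49m² − 16 = 0, so m = 4/7 or m = −4/7.
With m = 4/7: 4x − 7y = −65. With m = −4/7: 4x + 7y = −65.

4x − 7y = −65 and 4x + 7y = −65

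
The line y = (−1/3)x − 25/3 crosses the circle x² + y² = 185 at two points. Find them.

(−13, −4) and (8, −11)

Express y = (−25 − x)/3 and substitute into the circle:
10x² + 50x − 1040 = 0  ⟹  x² + 5x − 104 = 0
x = 8 or x = −13, giving (8, −11) and (−13, −4).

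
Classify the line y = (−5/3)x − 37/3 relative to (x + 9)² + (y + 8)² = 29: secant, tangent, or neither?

Centre (−9, −8), r² = 29. Distance² from centre to line = (−32)²/34 = 512/17.
Since d² > r², the line lies outside the circle.

neither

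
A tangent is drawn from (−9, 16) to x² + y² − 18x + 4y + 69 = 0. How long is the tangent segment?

The centre is (9, −2) and r = 4. The square of the distance from P to the centre is 324 + 324 = 648.
The tangent meets the radius at right angles, so tangent² = |PO|² − r² = 648 − 16 = 632.

2√158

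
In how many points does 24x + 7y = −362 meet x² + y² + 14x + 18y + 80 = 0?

d² = (24·(−7) + 7·(−9) − (−362))²/625 = 17161/625; r² = 50.
Since d² < r², the line cuts the circle twice.

2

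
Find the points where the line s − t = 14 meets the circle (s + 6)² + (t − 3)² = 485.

Express t = s − 14 and substitute into the circle:
2s² − 22s − 160 = 0  ⟹  s² − 11s − 80 = 0
s = 16 or s = −5, giving (16, 2) and (−5, −19).

(−5, −19) and (16, 2)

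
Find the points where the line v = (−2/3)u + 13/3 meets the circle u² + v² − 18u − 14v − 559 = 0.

Substitute v = (13 − 2u)/3:
13u² − 130u − 5408 = 0  ⟹  u² − 10u − 416 = 0
u = 26 or u = −16, giving (26, −13) and (−16, 15).

(−16, 15) and (26, −13)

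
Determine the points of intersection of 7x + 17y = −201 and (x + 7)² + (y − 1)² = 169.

(−19, −4) and (−2, −11)

From the line, y = (−201 − 7x)/17. Substituting:
338x² + 7098x + 12844 = 0  ⟹  x² + 21x + 38 = 0
x = −2 or x = −19, giving (−2, −11) and (−19, −4).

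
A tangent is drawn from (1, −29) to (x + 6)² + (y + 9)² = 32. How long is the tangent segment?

√417

Centre (−6, −9), r² = 32. |PO|² = (7)² + (−20)² = 449.
The tangent meets the radius at right angles, so tangent² = |PO|² − r² = 449 − 32 = 417.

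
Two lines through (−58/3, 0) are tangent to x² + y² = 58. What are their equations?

A line y − (0) = m(x − (−58/3)) is tangent when its distance from (0, 0) is √58:
(58/3m − (0))² = 58(m² + 1)
49m² − 9 = 0, so m = −3/7 or m = 3/7.
With m = −3/7: 3x + 7y = −58. With m = 3/7: 3x − 7y = −58.

3x + 7y = −58 and 3x − 7y = −58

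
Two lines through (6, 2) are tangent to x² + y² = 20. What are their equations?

2x − y = 10 and x + 2y = 10

Let a tangent through (6, 2) have slope m. Its distance from (0, 0) must equal 2√5:
(−6m − (−2))² = 20(m² + 1)
2m² − 3m − 2 = 0, so m = 2 or m = −1/2.
With m = 2: 2x − y = 10. With m = −1/2: x + 2y = 10.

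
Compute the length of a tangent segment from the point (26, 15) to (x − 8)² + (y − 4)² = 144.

√301

With centre O = (8, 4), |OP|² = 445 and r² = 144.
The tangent meets the radius at right angles, so tangent² = |PO|² − r² = 445 − 144 = 301.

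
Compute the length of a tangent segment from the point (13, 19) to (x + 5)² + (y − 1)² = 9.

3√71

The centre is (−5, 1) and r = 3. The square of the distance from P to the centre is 324 + 324 = 648.
Power of the point: PT² = |PO|² − r² = 639, so PT = 3√71.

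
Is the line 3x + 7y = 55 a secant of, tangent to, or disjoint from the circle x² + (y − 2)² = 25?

Substituting the line into the circle gives 58x² − 246x + 456 = 0.
Discriminant = (−246)² − 4·58·(456) = −45276 < 0.
No real roots: the line does not meet the circle.

disjoint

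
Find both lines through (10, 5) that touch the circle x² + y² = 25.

Write the tangent as mx − y + (5 − m·(10)) = 0 and set its distance from the centre to 5:
[m·(−10) − (−5)]² = 25(m² + 1)
3m² − 4m = 0, so m = 0 or m = 4/3.
With m = 0: y = 5. With m = 4/3: 4x − 3y = 25.

y = 5 and 4x − 3y = 25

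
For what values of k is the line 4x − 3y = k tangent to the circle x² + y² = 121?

Tangency holds when the distance from the centre (0, 0) to the line equals the radius 11:
|4·0 − 3·0 − k| / √25 = 11
|k| = 11·5, so k = 55 or k = −55.

k = −55 or k = 55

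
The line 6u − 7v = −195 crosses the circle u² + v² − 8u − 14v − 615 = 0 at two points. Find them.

Express v = (195 + 6u)/7 and substitute into the circle:
85u² + 1360u − 11220 = 0  ⟹  u² + 16u − 132 = 0
u = 6 or u = −22, giving (6, 33) and (−22, 9).

(−22, 9) and (6, 33)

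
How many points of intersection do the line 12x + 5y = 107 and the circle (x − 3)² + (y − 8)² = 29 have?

2

Substituting the line into the circle gives 169x² − 1758x + 3989 = 0.
Δ = 3090564 − 2696564 = 394000.
Two real roots: the line is a secant.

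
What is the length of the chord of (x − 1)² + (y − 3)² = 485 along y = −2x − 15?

Express y = −2x − 15 and substitute into the circle:
5x² + 70x − 160 = 0  ⟹  x² + 14x − 32 = 0
x = 2 or x = −16, giving (2, −19) and (−16, 17).
Chord length = distance between (2, −19) and (−16, 17) = √1620 = 18√5.

18√5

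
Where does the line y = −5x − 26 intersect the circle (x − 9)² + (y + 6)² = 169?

Express y = −5x − 26 and substitute into the circle:
26x² + 182x + 312 = 0  ⟹  x² + 7x + 12 = 0
x = −3 or x = −4, giving (−3, −11) and (−4, −6).

(−4, −6) and (−3, −11)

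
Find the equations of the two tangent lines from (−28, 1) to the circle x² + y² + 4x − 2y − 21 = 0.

Write the tangent as mx − y + (1 − m·(−28)) = 0 and set its distance from the centre to √26:
[m·(26) − (0)]² = 26(m² + 1)
25m² − 1 = 0, so m = 1/5 or m = −1/5.
Through (−28, 1) these give x − 5y = −33 and x + 5y = −23.

x − 5y = −33 and x + 5y = −23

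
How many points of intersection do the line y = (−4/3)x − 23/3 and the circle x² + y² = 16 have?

0

Substituting the line into the circle gives 25x² + 184x + 385 = 0.
Δ = 33856 − 38500 = −4644.
No real roots: the line does not meet the circle.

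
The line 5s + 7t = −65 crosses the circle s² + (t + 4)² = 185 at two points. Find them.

From the line, t = (−65 − 5s)/7. Substituting:
74s² + 370s − 7696 = 0  ⟹  s² + 5s − 104 = 0
s = 8 or s = −13, giving (8, −15) and (−13, 0).

(−13, 0) and (8, −15)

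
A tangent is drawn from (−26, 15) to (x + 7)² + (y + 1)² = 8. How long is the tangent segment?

Centre (−7, −1), r² = 8. |PO|² = (−19)² + (16)² = 617.
Power of the point: PT² = |PO|² − r² = 609, so PT = √609.

√609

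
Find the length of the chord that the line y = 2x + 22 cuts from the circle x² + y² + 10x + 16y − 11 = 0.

From the line, y = 2x + 22. Substituting:
5x² + 130x + 825 = 0  ⟹  x² + 26x + 165 = 0
x = −11 or x = −15, giving (−11, 0) and (−15, −8).
Chord length = distance between (−11, 0) and (−15, −8) = √80 = 4√5.

4√5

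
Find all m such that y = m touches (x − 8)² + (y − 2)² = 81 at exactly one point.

m = −7 or m = 11

Tangency holds when the distance from the centre (8, 2) to the line equals the radius 9:
|0·8 + 1·2 − m| / √1 = 9
|m − (2)| = 9, so m = 11 or m = −7.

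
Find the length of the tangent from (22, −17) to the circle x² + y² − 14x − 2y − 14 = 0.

√485

With centre O = (7, 1), |OP|² = 549 and r² = 64.
The tangent meets the radius at right angles, so tangent² = |PO|² − r² = 549 − 64 = 485.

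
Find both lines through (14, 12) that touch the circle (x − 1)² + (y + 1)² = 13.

2x − 3y = −8 and 3x − 2y = 18

Write the tangent as mx − y + (12 − m·(14)) = 0 and set its distance from the centre to √13:
[m·(−13) − (−13)]² = 13(m² + 1)
6m² − 13m + 6 = 0, so m = 2/3 or m = 3/2.
Through (14, 12) these give 2x − 3y = −8 and 3x − 2y = 18.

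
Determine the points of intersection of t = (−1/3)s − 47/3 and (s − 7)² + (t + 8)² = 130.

Express t = (−47 − s)/3 and substitute into the circle:
10s² − 80s − 200 = 0  ⟹  s² − 8s − 20 = 0
s = 10 or s = −2, giving (10, −19) and (−2, −15).

(−2, −15) and (10, −19)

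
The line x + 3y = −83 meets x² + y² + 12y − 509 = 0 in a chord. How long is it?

From the line, y = (−83 − x)/3. Substituting:
10x² + 130x − 680 = 0  ⟹  x² + 13x − 68 = 0
x = 4 or x = −17, giving (4, −29) and (−17, −22).
|(4, −29) − (−17, −22)| = √((21)² + (−7)²) = 7√10.

7√10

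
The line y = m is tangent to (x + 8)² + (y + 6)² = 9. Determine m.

For a tangent, require d(centre, line) = r = 3.
|0·(−8) + 1·(−6) − m| / √1 = 3
|m − (−6)| = 3, so m = −3 or m = −9.

m = −9 or m = −3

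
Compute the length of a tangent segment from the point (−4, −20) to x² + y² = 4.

2√103

The centre is (0, 0) and r = 2. The square of the distance from P to the centre is 16 + 400 = 416.
Power of the point: PT² = |PO|² − r² = 412, so PT = 2√103.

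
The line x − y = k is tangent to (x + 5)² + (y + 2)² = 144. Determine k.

For a tangent, require d(centre, line) = r = 12.
|1·(−5) − 1·(−2) − k| / √2 = 12
|k − (−3)| = 12√2.

k = −3 ± 12√2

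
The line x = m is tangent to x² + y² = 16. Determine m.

For a tangent, require d(centre, line) = r = 4.
|1·0 + 0·0 − m| / √1 = 4
|m| = 4, so m = 4 or m = −4.

m = −4 or m = 4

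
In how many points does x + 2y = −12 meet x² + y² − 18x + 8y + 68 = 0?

0

Centre (9, −4), r² = 29. Distance² from centre to line = (13)²/5 = 169/5.
Since d² > r², the line lies outside the circle.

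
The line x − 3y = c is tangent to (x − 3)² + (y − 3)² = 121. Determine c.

c = −6 ± 11√10

The line touches the circle iff its distance from (3, 3) is 11:
|1·3 − 3·3 − c| / √10 = 11
|c − (−6)| = 11√10.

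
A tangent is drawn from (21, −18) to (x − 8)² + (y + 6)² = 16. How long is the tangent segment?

The centre is (8, −6) and r = 4. The square of the distance from P to the centre is 169 + 144 = 313.
Power of the point: PT² = |PO|² − r² = 297, so PT = 3√33.

3√33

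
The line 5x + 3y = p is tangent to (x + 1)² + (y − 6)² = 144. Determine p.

p = 13 ± 12√34

Tangency holds when the distance from the centre (−1, 6) to the line equals the radius 12:
|5·(−1) + 3·6 − p| / √34 = 12
|p − (13)| = 12√34.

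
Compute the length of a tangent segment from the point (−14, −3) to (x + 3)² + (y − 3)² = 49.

6√3

Centre (−3, 3), r² = 49. |PO|² = (−11)² + (−6)² = 157.
The tangent meets the radius at right angles, so tangent² = |PO|² − r² = 157 − 49 = 108.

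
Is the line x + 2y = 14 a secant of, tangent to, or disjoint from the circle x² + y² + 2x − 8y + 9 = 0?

disjoint

Substituting the line into the circle gives 5x² − 4x + 8 = 0.
Δ = 16 − 160 = −144.
No real roots: the line does not meet the circle.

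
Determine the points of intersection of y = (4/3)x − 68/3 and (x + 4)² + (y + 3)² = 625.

From the line, y = (−68 + 4x)/3. Substituting:
25x² − 400x − 2000 = 0  ⟹  x² − 16x − 80 = 0
x = 20 or x = −4, giving (20, 4) and (−4, −28).

(−4, −28) and (20, 4)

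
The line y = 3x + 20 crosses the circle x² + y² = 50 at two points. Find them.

Substitute y = 3x + 20:
10x² + 120x + 350 = 0  ⟹  x² + 12x + 35 = 0
x = −5 or x = −7, giving (−5, 5) and (−7, −1).

(−7, −1) and (−5, 5)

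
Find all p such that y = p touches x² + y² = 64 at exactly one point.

p = −8 or p = 8

For a tangent, require d(centre, line) = r = 8.
|0·0 + 1·0 − p| / √1 = 8
|p| = 8, so p = 8 or p = −8.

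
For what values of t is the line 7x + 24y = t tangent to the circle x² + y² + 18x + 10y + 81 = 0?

The line touches the circle iff its distance from (−9, −5) is 5:
|7·(−9) + 24·(−5) − t| / √625 = 5
|t − (−183)| = 5·25, so t = −58 or t = −308.

t = −308 or t = −58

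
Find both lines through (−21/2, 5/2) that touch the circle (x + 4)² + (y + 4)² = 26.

A line y − (5/2) = m(x − (−21/2)) is tangent when its distance from (−4, −4) is √26:
(13/2m − (−13/2))² = 26(m² + 1)
5m² + 26m + 5 = 0, so m = −5 or m = −1/5.
Through (−21/2, 5/2) these give 5x + y = −50 and x + 5y = 2.

5x + y = −50 and x + 5y = 2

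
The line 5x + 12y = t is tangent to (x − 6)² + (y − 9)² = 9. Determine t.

t = 99 or t = 177

Tangency holds when the distance from the centre (6, 9) to the line equals the radius 3:
|5·6 + 12·9 − t| / √169 = 3
|t − (138)| = 3·13, so t = 177 or t = 99.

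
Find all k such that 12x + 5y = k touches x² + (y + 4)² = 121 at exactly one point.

For a tangent, require d(centre, line) = r = 11.
|12·0 + 5·(−4) − k| / √169 = 11
|k − (−20)| = 11·13, so k = 123 or k = −163.

k = −163 or k = 123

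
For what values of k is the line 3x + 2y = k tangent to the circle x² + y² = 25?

k = ±5√13

Tangency holds when the distance from the centre (0, 0) to the line equals the radius 5:
|3·0 + 2·0 − k| / √13 = 5
|k| = 5√13.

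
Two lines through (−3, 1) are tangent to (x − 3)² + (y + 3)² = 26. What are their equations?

Write the tangent as mx − y + (1 − m·(−3)) = 0 and set its distance from the centre to √26:
(6m − (−4))² = 26(m² + 1)
5m² + 24m − 5 = 0, so m = 1/5 or m = −5.
Through (−3, 1) these give x − 5y = −8 and 5x + y = −14.

x − 5y = −8 and 5x + y = −14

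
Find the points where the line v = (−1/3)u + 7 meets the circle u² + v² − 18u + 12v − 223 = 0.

(−3, 8) and (27, −2)

From the line, v = (21 − u)/3. Substituting:
10u² − 240u − 810 = 0  ⟹  u² − 24u − 81 = 0
u = 27 or u = −3, giving (27, −2) and (−3, 8).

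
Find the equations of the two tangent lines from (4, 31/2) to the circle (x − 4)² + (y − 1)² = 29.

Let a tangent through (4, 31/2) have slope m. Its distance from (4, 1) must equal √29:
[m·(0) − (−29/2)]² = 29(m² + 1)
4m² − 25 = 0, so m = −5/2 or m = 5/2.
Through (4, 31/2) these give 5x + 2y = 51 and 5x − 2y = −11.

5x + 2y = 51 and 5x − 2y = −11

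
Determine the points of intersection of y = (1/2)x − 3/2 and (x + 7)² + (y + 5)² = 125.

From the line, y = (−3 + x)/2. Substituting:
5x² + 70x − 255 = 0  ⟹  x² + 14x − 51 = 0
x = 3 or x = −17, giving (3, 0) and (−17, −10).

(−17, −10) and (3, 0)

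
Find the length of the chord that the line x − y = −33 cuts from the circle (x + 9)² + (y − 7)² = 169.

The distance from (−9, 7) to the line is 17/√2, and r² = 169.
Chord = 2√(r² − d²) = 2·√(49/2) = 7√2.

7√2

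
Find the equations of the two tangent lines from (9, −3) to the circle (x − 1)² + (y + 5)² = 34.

5x − 3y = 54 and 3x + 5y = 12

Let a tangent through (9, −3) have slope m. Its distance from (1, −5) must equal √34:
[m·(−8) − (−2)]² = 34(m² + 1)
15m² − 16m − 15 = 0, so m = 5/3 or m = −3/5.
Through (9, −3) these give 5x − 3y = 54 and 3x + 5y = 12.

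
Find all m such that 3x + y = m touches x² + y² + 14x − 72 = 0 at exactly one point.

The line touches the circle iff its distance from (−7, 0) is 11:
|3·(−7) + 1·0 − m| / √10 = 11
|m − (−21)| = 11√10.

m = −21 ± 11√10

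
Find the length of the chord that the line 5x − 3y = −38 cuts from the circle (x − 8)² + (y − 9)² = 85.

√34

Centre (8, 9), r² = 85. Perpendicular distance d from centre to line = |51| / √34 = 51/√34.
Half the chord is √(r² − d²) = √(17/2), so the full chord is √34.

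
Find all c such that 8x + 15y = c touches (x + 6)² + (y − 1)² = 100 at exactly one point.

Tangency holds when the distance from the centre (−6, 1) to the line equals the radius 10:
|8·(−6) + 15·1 − c| / √289 = 10
|c − (−33)| = 10·17, so c = 137 or c = −203.

c = −203 or c = 137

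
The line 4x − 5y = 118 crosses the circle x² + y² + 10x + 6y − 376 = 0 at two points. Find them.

Substitute y = (−118 + 4x)/5:
41x² − 574x + 984 = 0  ⟹  x² − 14x + 24 = 0
x = 12 or x = 2, giving (12, −14) and (2, −22).

(2, −22) and (12, −14)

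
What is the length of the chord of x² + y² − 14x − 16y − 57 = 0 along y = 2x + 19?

Substitute y = 2x + 19:
5x² + 30x = 0  ⟹  x² + 6x = 0
x = 0 or x = −6, giving (0, 19) and (−6, 7).
Chord length = distance between (0, 19) and (−6, 7) = √180 = 6√5.

6√5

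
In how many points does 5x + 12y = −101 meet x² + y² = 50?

Centre (0, 0), r² = 50. Distance² from centre to line = (101)²/169 = 10201/169.
Since d² > r², the line lies outside the circle.

0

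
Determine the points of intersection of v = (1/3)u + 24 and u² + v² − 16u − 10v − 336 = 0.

From the line, v = (72 + u)/3. Substituting:
10u² − 30u = 0  ⟹  u² − 3u = 0
u = 3 or u = 0, giving (3, 25) and (0, 24).

(0, 24) and (3, 25)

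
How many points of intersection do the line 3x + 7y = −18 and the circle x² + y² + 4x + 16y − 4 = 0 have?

2

Substituting the line into the circle gives 58x² − 32x − 1888 = 0.
Discriminant = (−32)² − 4·58·(−1888) = 439040 > 0.
Two real roots: the line is a secant.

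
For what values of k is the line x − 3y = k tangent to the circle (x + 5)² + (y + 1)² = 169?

k = −2 ± 13√10

Tangency holds when the distance from the centre (−5, −1) to the line equals the radius 13:
|1·(−5) − 3·(−1) − k| / √10 = 13
|k − (−2)| = 13√10.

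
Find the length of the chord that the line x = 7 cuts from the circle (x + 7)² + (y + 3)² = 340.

The line gives x = 7. Substituting into the circle:
y² + 6y − 135 = 0
y = 9 or y = −15, giving (7, 9) and (7, −15).
|(7, 9) − (7, −15)| = √((0)² + (24)²) = 24.

24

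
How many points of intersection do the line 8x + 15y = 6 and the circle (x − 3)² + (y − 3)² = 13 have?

Substituting the line into the circle gives 289x² − 726x + 621 = 0.
Δ = 527076 − 717876 = −190800.
No real roots: the line does not meet the circle.

0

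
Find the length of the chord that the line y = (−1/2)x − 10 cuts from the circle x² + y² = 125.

6√5

Substitute y = (−20 − x)/2:
5x² + 40x − 100 = 0  ⟹  x² + 8x − 20 = 0
x = 2 or x = −10, giving (2, −11) and (−10, −5).
Chord length = distance between (2, −11) and (−10, −5) = √180 = 6√5.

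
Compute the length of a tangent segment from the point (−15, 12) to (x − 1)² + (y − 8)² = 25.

√247

Centre (1, 8), r² = 25. |PO|² = (−16)² + (4)² = 272.
Power of the point: PT² = |PO|² − r² = 247, so PT = √247.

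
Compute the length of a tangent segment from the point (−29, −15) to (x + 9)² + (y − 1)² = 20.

2√159

Centre (−9, 1), r² = 20. |PO|² = (−20)² + (−16)² = 656.
By the tangent–radius right angle, tangent length = √(|PO|² − r²) = √636 = 2√159.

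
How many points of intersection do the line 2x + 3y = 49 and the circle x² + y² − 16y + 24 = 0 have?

d² = (2·0 + 3·8 − (49))²/13 = 625/13; r² = 40.
Since d² > r², the line lies outside the circle.

0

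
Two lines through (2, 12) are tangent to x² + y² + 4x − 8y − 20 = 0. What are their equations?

Write the tangent as mx − y + (12 − m·(2)) = 0 and set its distance from the centre to 2√10:
(−4m − (−8))² = 40(m² + 1)
3m² + 8m − 3 = 0, so m = −3 or m = 1/3.
With m = −3: 3x + y = 18. With m = 1/3: x − 3y = −34.

3x + y = 18 and x − 3y = −34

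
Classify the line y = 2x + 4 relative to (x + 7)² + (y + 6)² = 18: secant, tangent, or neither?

secant

Substituting the line into the circle gives 5x² + 54x + 131 = 0.
Δ = 2916 − 2620 = 296.
Two real roots: the line is a secant.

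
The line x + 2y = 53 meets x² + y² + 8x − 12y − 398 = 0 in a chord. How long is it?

6√5

From the line, y = (53 − x)/2. Substituting:
5x² − 50x − 55 = 0  ⟹  x² − 10x − 11 = 0
x = 11 or x = −1, giving (11, 21) and (−1, 27).
|(11, 21) − (−1, 27)| = √((12)² + (−6)²) = 6√5.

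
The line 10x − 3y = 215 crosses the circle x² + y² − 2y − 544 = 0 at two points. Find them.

Substitute y = (−215 + 10x)/3:
109x² − 4360x + 42619 = 0  ⟹  x² − 40x + 391 = 0
x = 23 or x = 17, giving (23, 5) and (17, −15).

(17, −15) and (23, 5)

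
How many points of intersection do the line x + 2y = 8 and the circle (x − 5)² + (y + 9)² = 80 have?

Substituting the line into the circle gives 5x² − 92x + 456 = 0.
Δ = 8464 − 9120 = −656.
No real roots: the line does not meet the circle.

0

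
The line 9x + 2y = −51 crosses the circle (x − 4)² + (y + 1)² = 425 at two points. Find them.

(−9, 15) and (−1, −21)

From the line, y = (−51 − 9x)/2. Substituting:
85x² + 850x + 765 = 0  ⟹  x² + 10x + 9 = 0
x = −1 or x = −9, giving (−1, −21) and (−9, 15).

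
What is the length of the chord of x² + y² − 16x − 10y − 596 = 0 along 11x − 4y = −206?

2√137

Express y = (206 + 11x)/4 and substitute into the circle:
137x² + 3836x + 24660 = 0  ⟹  x² + 28x + 180 = 0
x = −10 or x = −18, giving (−10, 24) and (−18, 2).
|(−10, 24) − (−18, 2)| = √((8)² + (22)²) = 2√137.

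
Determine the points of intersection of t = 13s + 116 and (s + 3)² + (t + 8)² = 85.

(−10, −14) and (−9, −1)

Substitute t = 13s + 116:
170s² + 3230s + 15300 = 0  ⟹  s² + 19s + 90 = 0
s = −9 or s = −10, giving (−9, −1) and (−10, −14).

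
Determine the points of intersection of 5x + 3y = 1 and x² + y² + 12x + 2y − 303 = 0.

(−10, 17) and (8, −13)

Substitute y = (1 − 5x)/3:
34x² + 68x − 2720 = 0  ⟹  x² + 2x − 80 = 0
x = 8 or x = −10, giving (8, −13) and (−10, 17).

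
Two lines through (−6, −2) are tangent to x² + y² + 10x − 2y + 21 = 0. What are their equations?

2x + y = −14 and x − 2y = −2

A line y − (−2) = m(x − (−6)) is tangent when its distance from (−5, 1) is √5:
(1m − (3))² = 5(m² + 1)
2m² + 3m − 2 = 0, so m = −2 or m = 1/2.
Through (−6, −2) these give 2x + y = −14 and x − 2y = −2.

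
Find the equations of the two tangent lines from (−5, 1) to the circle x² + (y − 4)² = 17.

A line y − (1) = m(x − (−5)) is tangent when its distance from (0, 4) is √17:
(5m − (3))² = 17(m² + 1)
4m² − 15m − 4 = 0, so m = 4 or m = −1/4.
With m = 4: 4x − y = −21. With m = −1/4: x + 4y = −1.

4x − y = −21 and x + 4y = −1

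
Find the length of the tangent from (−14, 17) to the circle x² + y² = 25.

2√115

Centre (0, 0), r² = 25. |PO|² = (−14)² + (17)² = 485.
By the tangent–radius right angle, tangent length = √(|PO|² − r²) = √460 = 2√115.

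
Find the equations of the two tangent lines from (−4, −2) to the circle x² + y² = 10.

A line y − (−2) = m(x − (−4)) is tangent when its distance from (0, 0) is √10:
(4m − (2))² = 10(m² + 1)
3m² − 8m − 3 = 0, so m = −1/3 or m = 3.
With m = −1/3: x + 3y = −10. With m = 3: 3x − y = −10.

x + 3y = −10 and 3x − y = −10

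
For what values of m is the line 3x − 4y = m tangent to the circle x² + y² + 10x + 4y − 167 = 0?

The line touches the circle iff its distance from (−5, −2) is 14:
|3·(−5) − 4·(−2) − m| / √25 = 14
|m − (−7)| = 14·5, so m = 63 or m = −77.

m = −77 or m = 63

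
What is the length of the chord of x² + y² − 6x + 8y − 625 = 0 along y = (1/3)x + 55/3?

8√10

The distance from (3, −4) to the line is 70/√10, and r² = 650.
Chord = 2√(r² − d²) = 2·√(160) = 8√10.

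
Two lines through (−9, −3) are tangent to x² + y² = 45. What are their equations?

Write the tangent as mx − y + (−3 − m·(−9)) = 0 and set its distance from the centre to 3√5:
[m·(9) − (3)]² = 45(m² + 1)
2m² − 3m − 2 = 0, so m = −1/2 or m = 2.
With m = −1/2: x + 2y = −15. With m = 2: 2x − y = −15.

x + 2y = −15 and 2x − y = −15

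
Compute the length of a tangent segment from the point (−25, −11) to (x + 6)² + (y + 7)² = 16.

With centre O = (−6, −7), |OP|² = 377 and r² = 16.
By the tangent–radius right angle, tangent length = √(|PO|² − r²) = √361 = 19.

19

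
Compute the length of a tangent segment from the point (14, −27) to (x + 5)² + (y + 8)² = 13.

√709

Centre (−5, −8), r² = 13. |PO|² = (19)² + (−19)² = 722.
By the tangent–radius right angle, tangent length = √(|PO|² − r²) = √709.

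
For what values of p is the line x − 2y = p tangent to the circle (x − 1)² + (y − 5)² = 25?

p = −9 ± 5√5

For a tangent, require d(centre, line) = r = 5.
|1·1 − 2·5 − p| / √5 = 5
|p − (−9)| = 5√5.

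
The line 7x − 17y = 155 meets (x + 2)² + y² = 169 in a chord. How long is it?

13√2

The distance from (−2, 0) to the line is 169/√338, and r² = 169.
Half the chord is √(r² − d²) = √(169/2), so the full chord is 13√2.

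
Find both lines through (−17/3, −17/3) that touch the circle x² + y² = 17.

4x − y = −17 and x − 4y = 17

Let a tangent through (−17/3, −17/3) have slope m. Its distance from (0, 0) must equal √17:
[m·(17/3) − (17/3)]² = 17(m² + 1)
4m² − 17m + 4 = 0, so m = 4 or m = 1/4.
With m = 4: 4x − y = −17. With m = 1/4: x − 4y = 17.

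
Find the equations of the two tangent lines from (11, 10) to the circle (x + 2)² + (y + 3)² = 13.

3x − 2y = 13 and 2x − 3y = −8

Let a tangent through (11, 10) have slope m. Its distance from (−2, −3) must equal √13:
(−13m − (−13))² = 13(m² + 1)
6m² − 13m + 6 = 0, so m = 3/2 or m = 2/3.
With m = 3/2: 3x − 2y = 13. With m = 2/3: 2x − 3y = −8.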